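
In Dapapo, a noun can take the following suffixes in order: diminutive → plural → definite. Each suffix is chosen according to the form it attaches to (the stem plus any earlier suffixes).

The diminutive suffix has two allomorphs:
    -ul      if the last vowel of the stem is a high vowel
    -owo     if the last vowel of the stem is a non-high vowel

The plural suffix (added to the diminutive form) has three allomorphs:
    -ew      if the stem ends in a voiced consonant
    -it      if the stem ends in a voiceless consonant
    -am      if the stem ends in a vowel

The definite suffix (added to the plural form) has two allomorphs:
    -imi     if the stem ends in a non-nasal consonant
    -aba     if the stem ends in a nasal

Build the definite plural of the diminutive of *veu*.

*veu*: last vowel = /u/, a high vowel → -ul → *veuul*.
The diminutive form *veuul* — final sound /l/ (a voiced consonant) → -ew → *veuulew*.
The final consonant of the plural form *veuulew* is /w/, which is non-nasal, so the definite suffix is -imi, giving *veuulewimi*.

veuulewimi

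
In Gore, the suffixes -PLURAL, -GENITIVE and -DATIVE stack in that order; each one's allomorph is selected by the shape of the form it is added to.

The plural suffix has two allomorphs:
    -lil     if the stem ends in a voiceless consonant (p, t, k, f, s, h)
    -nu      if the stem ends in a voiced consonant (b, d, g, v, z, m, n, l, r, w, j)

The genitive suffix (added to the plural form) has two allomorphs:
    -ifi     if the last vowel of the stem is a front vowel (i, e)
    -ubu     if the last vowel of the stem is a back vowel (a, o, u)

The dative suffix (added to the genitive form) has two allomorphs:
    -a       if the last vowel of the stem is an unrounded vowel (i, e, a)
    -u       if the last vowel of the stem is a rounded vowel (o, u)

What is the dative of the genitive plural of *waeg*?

waegnuubuu

Since the final consonant of *waeg* is /g/ (voiced), it takes -nu, giving *waegnu*.
Since the last vowel of the plural form *waegnu* is /u/ (a back vowel), it takes -ubu, giving *waegnuubu*.
Since the last vowel of the genitive form *waegnuubu* is /u/ (a rounded vowel), it takes -u, giving *waegnuubuu*.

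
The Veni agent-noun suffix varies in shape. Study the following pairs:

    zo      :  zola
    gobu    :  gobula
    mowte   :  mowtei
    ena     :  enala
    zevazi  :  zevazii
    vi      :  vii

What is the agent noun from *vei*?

veii

The alternation tracks the last vowel of the stem — -i when the last vowel of the stem is a front vowel (*mowte*, *zevazi*, *vi*); -la when the last vowel of the stem is a back vowel (*zo*, *gobu*, *ena*).
Since the last vowel of *vei* is /i/ (a front vowel), it takes -i, giving *veii*.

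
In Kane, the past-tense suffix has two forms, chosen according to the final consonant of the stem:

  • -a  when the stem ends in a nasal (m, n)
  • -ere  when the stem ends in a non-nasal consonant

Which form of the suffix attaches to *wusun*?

-a

Since the final consonant of *wusun* is /n/ (a nasal), it takes -a.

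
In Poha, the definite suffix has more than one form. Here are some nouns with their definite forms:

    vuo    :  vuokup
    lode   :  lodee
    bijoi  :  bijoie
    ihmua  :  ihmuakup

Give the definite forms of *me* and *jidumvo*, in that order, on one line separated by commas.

mee, jidumvokup

Looking at the last vowel of each stem: -e when the last vowel of the stem is a front vowel (*lode*, *bijoi*); -kup when the last vowel of the stem is a back vowel (*vuo*, *ihmua*).
*me*: last vowel = /e/, a front vowel → -e → *mee*.
The last vowel of *jidumvo* is /o/, which is a back vowel, so the suffix is -kup, giving *jidumvokup*.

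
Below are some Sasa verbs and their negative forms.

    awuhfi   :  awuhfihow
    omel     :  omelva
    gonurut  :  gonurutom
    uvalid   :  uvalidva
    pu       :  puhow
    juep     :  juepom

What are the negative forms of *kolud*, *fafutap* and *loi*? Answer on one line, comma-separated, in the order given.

Looking at the final sound of each stem: -om when the stem ends in a voiceless consonant (*gonurut*, *juep*); -va when the stem ends in a voiced consonant (*omel*, *uvalid*); -how when the stem ends in a vowel (*awuhfi*, *pu*).
Since the final sound of *kolud* is /d/ (a voiced consonant), it takes -va, giving *koludva*.
The final sound of *fafutap* is /p/, which is a voiceless consonant, so the suffix is -om, giving *fafutapom*.
The final sound of *loi* is /i/, which is a vowel, so the suffix is -how, giving *loihow*.

koludva, fafutapom, loihow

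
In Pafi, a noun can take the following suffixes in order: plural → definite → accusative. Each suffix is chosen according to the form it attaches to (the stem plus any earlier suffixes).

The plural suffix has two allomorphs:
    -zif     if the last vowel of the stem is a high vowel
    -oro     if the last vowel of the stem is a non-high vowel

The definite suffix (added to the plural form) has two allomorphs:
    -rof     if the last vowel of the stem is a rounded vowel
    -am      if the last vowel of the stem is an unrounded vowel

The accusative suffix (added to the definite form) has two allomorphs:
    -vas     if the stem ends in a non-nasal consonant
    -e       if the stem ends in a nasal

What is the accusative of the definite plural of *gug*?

Since the last vowel of *gug* is /u/ (a high vowel), it takes -zif, giving *gugzif*.
The last vowel of the plural form *gugzif* is /i/, which is an unrounded vowel, so the definite suffix is -am, giving *gugzifam*.
The definite form *gugzifam*: final consonant = /m/, a nasal → -e → *gugzifame*.

gugzifame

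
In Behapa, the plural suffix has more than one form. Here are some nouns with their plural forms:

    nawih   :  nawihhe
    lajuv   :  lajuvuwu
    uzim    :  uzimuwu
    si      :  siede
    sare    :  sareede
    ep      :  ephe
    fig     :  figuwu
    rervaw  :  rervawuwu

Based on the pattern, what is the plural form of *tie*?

The alternation tracks the final sound of the stem — -he when the stem ends in a voiceless consonant (*nawih*, *ep*); -uwu when the stem ends in a voiced consonant (*lajuv*, *uzim*, *fig*, *rervaw*); -ede when the stem ends in a vowel (*si*, *sare*).
*tie*: final sound = /e/, a vowel → -ede → *tieede*.

tieede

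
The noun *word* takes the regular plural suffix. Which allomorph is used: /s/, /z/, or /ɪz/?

/z/

The stem *word* ends in a voiced non-sibilant sound.
The plural suffix surfaces as /ɪz/ after sibilants, /s/ after other voiceless consonants, and /z/ after other voiced sounds.
So the plural -s on *word* is pronounced /z/.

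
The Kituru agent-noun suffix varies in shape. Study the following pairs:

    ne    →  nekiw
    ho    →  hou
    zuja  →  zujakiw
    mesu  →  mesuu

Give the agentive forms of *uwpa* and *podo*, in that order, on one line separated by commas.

The suffix is conditioned by the last vowel: -u when the last vowel of the stem is a rounded vowel (*ho*, *mesu*); -kiw when the last vowel of the stem is an unrounded vowel (*ne*, *zuja*).
*uwpa*: last vowel = /a/, an unrounded vowel → -kiw → *uwpakiw*.
*podo*: last vowel = /o/, a rounded vowel → -u → *podou*.

uwpakiw, podou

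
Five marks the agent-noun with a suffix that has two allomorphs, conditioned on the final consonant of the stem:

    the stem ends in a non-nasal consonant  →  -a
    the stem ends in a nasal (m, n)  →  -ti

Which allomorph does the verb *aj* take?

-a

The final consonant of *aj* is /j/, which is non-nasal, so the suffix is -a.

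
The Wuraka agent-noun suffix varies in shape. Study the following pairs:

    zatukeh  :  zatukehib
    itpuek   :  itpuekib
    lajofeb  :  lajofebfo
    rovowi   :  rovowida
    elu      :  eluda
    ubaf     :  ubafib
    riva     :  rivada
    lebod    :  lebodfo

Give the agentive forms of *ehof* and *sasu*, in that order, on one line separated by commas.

The suffix is conditioned by the final sound: -ib when the stem ends in a voiceless consonant (*zatukeh*, *itpuek*, *ubaf*); -fo when the stem ends in a voiced consonant (*lajofeb*, *lebod*); -da when the stem ends in a vowel (*rovowi*, *elu*, *riva*).
Since the final sound of *ehof* is /f/ (a voiceless consonant), it takes -ib, giving *ehofib*.
*sasu* — final sound /u/ (a vowel) → -da → *sasuda*.

ehofib, sasuda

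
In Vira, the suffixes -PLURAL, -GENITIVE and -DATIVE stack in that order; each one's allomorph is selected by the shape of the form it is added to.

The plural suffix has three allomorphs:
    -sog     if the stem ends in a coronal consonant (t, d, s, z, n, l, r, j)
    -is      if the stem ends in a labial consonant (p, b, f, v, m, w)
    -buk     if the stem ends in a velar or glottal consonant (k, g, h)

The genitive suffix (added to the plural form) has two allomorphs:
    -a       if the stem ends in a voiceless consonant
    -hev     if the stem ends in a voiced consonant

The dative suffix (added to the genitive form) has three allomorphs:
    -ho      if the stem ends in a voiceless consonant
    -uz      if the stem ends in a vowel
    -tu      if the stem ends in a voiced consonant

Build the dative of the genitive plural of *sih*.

sihbukauz

*sih* — final consonant /h/ (velar/glottal) → -buk → *sihbuk*.
The plural form *sihbuk* — final consonant /k/ (voiceless) → -a → *sihbuka*.
Since the final sound of the genitive form *sihbuka* is /a/ (a vowel), it takes -uz, giving *sihbukauz*.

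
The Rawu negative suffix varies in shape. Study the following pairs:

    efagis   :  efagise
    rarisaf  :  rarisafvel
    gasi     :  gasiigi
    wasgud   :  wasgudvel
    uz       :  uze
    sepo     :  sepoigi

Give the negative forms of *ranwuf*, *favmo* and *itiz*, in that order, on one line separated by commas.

The pattern is sibilance of the final sound: -e when the stem ends in a sibilant (*efagis*, *uz*); -vel when the stem ends in a non-sibilant consonant (*rarisaf*, *wasgud*); -igi when the stem ends in a vowel (*gasi*, *sepo*).
The final sound of *ranwuf* is /f/, which is a non-sibilant consonant, so the suffix is -vel, giving *ranwufvel*.
*favmo* — final sound /o/ (a vowel) → -igi → *favmoigi*.
*itiz* — final sound /z/ (a sibilant) → -e → *itize*.

ranwufvel, favmoigi, itize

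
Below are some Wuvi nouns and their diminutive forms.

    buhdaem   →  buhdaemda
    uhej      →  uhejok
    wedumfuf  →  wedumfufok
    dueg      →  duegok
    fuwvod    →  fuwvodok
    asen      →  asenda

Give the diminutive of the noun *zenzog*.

zenzogok

The suffix is conditioned by the final consonant: -da when the stem ends in a nasal (*buhdaem*, *asen*); -ok when the stem ends in a non-nasal consonant (*uhej*, *wedumfuf*, *dueg*, *fuwvod*).
The final consonant of *zenzog* is /g/, which is non-nasal, so the suffix is -ok, giving *zenzogok*.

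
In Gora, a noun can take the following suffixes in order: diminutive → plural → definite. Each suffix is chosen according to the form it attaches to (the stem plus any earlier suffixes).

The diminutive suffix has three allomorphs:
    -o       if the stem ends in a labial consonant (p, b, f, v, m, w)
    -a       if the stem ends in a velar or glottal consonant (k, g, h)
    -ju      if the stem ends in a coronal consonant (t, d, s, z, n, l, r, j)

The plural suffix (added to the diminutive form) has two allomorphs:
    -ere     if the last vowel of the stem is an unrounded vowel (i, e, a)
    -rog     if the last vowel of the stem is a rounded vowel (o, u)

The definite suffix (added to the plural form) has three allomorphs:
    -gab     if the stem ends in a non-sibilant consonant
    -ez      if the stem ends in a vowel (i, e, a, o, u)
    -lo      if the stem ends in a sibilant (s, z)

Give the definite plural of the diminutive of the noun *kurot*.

*kurot* — final consonant /t/ (coronal) → -ju → *kurotju*.
The diminutive form *kurotju* — last vowel /u/ (a rounded vowel) → -rog → *kurotjurog*.
The plural form *kurotjurog* — final sound /g/ (a non-sibilant consonant) → -gab → *kurotjuroggab*.

kurotjuroggab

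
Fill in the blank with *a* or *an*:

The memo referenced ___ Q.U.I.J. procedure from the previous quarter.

a

The indefinite article is chosen by the initial *sound* of the following word, not its spelling.
The initialism *Q.U.I.J.* is read letter by letter; the first letter, Q, is pronounced /kjuː/, which begins with a consonant sound.
So the article is *a*: The memo referenced a Q.U.I.J. procedure from the previous quarter.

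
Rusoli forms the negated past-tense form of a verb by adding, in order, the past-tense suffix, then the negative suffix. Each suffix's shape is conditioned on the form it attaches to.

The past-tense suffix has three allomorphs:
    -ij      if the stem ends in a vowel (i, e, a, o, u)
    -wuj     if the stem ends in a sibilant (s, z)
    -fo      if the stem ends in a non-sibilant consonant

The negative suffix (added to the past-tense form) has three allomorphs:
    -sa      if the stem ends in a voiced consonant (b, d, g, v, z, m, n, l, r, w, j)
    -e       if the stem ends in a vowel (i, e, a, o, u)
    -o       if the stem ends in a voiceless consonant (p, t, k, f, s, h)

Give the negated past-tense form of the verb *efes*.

efeswujsa

The final sound of *efes* is /s/, which is a sibilant, so the past-tense suffix is -wuj, giving *efeswuj*.
The final sound of the past-tense form *efeswuj* is /j/, which is a voiced consonant, so the negative suffix is -sa, giving *efeswujsa*.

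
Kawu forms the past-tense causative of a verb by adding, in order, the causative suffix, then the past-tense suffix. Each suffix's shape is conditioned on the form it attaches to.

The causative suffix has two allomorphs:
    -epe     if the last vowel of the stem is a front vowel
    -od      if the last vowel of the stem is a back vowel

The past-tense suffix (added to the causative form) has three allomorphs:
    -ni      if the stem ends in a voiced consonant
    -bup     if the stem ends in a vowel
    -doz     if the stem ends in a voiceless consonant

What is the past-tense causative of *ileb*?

Since the last vowel of *ileb* is /e/ (a front vowel), it takes -epe, giving *ilebepe*.
The final sound of the causative form *ilebepe* is /e/, which is a vowel, so the past-tense suffix is -bup, giving *ilebepebup*.

ilebepebup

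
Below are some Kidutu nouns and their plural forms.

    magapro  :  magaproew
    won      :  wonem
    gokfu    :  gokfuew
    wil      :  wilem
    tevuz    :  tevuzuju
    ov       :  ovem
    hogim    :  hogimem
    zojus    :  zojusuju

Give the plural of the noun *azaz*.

The pattern is sibilance of the final sound: -uju when the stem ends in a sibilant (*tevuz*, *zojus*); -em when the stem ends in a non-sibilant consonant (*won*, *wil*, *ov*, *hogim*); -ew when the stem ends in a vowel (*magapro*, *gokfu*).
Since the final sound of *azaz* is /z/ (a sibilant), it takes -uju, giving *azazuju*.

azazuju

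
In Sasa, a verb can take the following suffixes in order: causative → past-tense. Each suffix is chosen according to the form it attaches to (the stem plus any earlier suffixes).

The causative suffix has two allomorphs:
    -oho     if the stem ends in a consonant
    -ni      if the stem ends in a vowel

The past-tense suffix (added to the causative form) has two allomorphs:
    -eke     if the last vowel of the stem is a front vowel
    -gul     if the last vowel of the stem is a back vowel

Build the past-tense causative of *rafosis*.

*rafosis* — final sound /s/ (a consonant) → -oho → *rafosisoho*.
The causative form *rafosisoho* — last vowel /o/ (a back vowel) → -gul → *rafosisohogul*.

rafosisohogul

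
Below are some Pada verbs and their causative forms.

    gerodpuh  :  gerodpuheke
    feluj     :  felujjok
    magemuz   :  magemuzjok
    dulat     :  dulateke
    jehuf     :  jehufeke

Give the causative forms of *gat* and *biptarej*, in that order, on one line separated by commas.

Looking at the final consonant of each stem: -eke when the stem ends in a voiceless consonant (*gerodpuh*, *dulat*, *jehuf*); -jok when the stem ends in a voiced consonant (*feluj*, *magemuz*).
*gat* — final consonant /t/ (voiceless) → -eke → *gateke*.
*biptarej*: final consonant = /j/, voiced → -jok → *biptarejjok*.

gateke, biptarejjok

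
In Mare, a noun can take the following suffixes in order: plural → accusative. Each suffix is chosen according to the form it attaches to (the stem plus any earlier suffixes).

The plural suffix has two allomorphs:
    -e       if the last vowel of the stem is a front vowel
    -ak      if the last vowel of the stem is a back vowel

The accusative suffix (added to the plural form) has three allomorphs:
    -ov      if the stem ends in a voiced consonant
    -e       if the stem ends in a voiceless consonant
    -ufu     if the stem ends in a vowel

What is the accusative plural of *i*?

The last vowel of *i* is /i/, which is a front vowel, so the plural suffix is -e, giving *ie*.
The final sound of the plural form *ie* is /e/, which is a vowel, so the accusative suffix is -ufu, giving *ieufu*.

ieufu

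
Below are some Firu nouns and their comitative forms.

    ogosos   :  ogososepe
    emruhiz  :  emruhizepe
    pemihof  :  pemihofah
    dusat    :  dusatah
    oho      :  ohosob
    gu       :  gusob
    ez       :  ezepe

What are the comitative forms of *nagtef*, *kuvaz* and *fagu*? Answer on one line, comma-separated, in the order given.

Looking at the final sound of each stem: -epe when the stem ends in a sibilant (*ogosos*, *emruhiz*, *ez*); -ah when the stem ends in a non-sibilant consonant (*pemihof*, *dusat*); -sob when the stem ends in a vowel (*oho*, *gu*).
*nagtef*: final sound = /f/, a non-sibilant consonant → -ah → *nagtefah*.
*kuvaz*: final sound = /z/, a sibilant → -epe → *kuvazepe*.
*fagu*: final sound = /u/, a vowel → -sob → *fagusob*.

nagtefah, kuvazepe, fagusob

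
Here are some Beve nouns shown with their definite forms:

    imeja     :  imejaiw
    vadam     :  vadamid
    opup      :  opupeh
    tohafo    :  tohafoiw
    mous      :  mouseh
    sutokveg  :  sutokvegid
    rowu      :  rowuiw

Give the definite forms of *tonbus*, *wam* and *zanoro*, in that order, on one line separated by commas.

tonbuseh, wamid, zanoroiw

The alternation tracks the final sound of the stem — -eh when the stem ends in a voiceless consonant (*opup*, *mous*); -id when the stem ends in a voiced consonant (*vadam*, *sutokveg*); -iw when the stem ends in a vowel (*imeja*, *tohafo*, *rowu*).
*tonbus* — final sound /s/ (a voiceless consonant) → -eh → *tonbuseh*.
The final sound of *wam* is /m/, which is a voiced consonant, so the suffix is -id, giving *wamid*.
Since the final sound of *zanoro* is /o/ (a vowel), it takes -iw, giving *zanoroiw*.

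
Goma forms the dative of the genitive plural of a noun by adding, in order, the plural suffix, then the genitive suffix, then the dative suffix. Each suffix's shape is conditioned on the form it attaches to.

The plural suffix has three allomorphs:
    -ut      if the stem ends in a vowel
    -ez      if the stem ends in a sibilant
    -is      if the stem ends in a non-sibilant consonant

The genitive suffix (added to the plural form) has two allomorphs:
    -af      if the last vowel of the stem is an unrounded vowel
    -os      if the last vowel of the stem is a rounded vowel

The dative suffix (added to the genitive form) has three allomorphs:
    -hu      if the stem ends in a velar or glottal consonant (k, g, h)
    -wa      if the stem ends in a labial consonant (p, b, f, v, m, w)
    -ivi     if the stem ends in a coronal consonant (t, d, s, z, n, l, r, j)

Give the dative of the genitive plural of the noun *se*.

Since the final sound of *se* is /e/ (a vowel), it takes -ut, giving *seut*.
The last vowel of the plural form *seut* is /u/, which is a rounded vowel, so the genitive suffix is -os, giving *seutos*.
The genitive form *seutos* — final consonant /s/ (coronal) → -ivi → *seutosivi*.

seutosivi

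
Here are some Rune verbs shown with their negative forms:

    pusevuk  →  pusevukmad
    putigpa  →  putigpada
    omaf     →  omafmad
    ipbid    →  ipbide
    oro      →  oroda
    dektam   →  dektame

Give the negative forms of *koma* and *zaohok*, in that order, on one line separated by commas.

komada, zaohokmad

The suffix is conditioned by the final sound: -mad when the stem ends in a voiceless consonant (*pusevuk*, *omaf*); -e when the stem ends in a voiced consonant (*ipbid*, *dektam*); -da when the stem ends in a vowel (*putigpa*, *oro*).
The final sound of *koma* is /a/, which is a vowel, so the suffix is -da, giving *komada*.
Since the final sound of *zaohok* is /k/ (a voiceless consonant), it takes -mad, giving *zaohokmad*.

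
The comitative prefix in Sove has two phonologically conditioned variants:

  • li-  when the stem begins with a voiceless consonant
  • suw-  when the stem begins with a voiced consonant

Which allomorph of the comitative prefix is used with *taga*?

li-

Since the first consonant of *taga* is /t/ (voiceless), it takes li-.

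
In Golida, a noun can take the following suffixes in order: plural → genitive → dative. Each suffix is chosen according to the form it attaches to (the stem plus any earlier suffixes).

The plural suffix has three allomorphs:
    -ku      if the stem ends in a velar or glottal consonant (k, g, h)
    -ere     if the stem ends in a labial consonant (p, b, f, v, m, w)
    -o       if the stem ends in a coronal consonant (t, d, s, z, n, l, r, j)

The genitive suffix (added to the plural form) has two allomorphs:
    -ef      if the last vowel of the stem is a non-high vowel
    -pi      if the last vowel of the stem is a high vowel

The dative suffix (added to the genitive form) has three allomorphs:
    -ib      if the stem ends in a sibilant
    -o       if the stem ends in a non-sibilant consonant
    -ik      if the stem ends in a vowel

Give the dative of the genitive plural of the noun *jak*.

jakkupiik

*jak*: final consonant = /k/, velar/glottal → -ku → *jakku*.
The plural form *jakku*: last vowel = /u/, a high vowel → -pi → *jakkupi*.
The genitive form *jakkupi*: final sound = /i/, a vowel → -ik → *jakkupiik*.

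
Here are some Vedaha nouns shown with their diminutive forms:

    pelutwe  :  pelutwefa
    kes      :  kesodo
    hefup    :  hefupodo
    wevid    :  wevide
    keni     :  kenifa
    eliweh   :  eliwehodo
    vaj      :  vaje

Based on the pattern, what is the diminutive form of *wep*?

wepodo

The alternation tracks the final sound of the stem — -odo when the stem ends in a voiceless consonant (*kes*, *hefup*, *eliweh*); -e when the stem ends in a voiced consonant (*wevid*, *vaj*); -fa when the stem ends in a vowel (*pelutwe*, *keni*).
Since the final sound of *wep* is /p/ (a voiceless consonant), it takes -odo, giving *wepodo*.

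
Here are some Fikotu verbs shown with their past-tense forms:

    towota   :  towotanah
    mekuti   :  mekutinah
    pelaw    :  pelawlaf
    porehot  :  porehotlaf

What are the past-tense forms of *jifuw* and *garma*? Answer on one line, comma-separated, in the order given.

The alternation tracks the final sound of the stem — -laf when the stem ends in a consonant (*pelaw*, *porehot*); -nah when the stem ends in a vowel (*towota*, *mekuti*).
The final sound of *jifuw* is /w/, which is a consonant, so the suffix is -laf, giving *jifuwlaf*.
*garma*: final sound = /a/, a vowel → -nah → *garmanah*.

jifuwlaf, garmanah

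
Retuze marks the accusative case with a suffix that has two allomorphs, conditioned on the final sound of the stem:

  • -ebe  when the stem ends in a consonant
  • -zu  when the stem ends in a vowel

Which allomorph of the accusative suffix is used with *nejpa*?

-zu

The final sound of *nejpa* is /a/, which is a vowel, so the suffix is -zu.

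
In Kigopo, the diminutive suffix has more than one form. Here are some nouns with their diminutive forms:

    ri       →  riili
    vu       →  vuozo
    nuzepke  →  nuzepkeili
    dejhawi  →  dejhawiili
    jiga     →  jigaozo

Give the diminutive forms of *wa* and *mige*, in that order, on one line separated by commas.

waozo, migeili

The pattern is front/back vowel harmony: -ili when the last vowel of the stem is a front vowel (*ri*, *nuzepke*, *dejhawi*); -ozo when the last vowel of the stem is a back vowel (*vu*, *jiga*).
*wa*: last vowel = /a/, a back vowel → -ozo → *waozo*.
*mige* — last vowel /e/ (a front vowel) → -ili → *migeili*.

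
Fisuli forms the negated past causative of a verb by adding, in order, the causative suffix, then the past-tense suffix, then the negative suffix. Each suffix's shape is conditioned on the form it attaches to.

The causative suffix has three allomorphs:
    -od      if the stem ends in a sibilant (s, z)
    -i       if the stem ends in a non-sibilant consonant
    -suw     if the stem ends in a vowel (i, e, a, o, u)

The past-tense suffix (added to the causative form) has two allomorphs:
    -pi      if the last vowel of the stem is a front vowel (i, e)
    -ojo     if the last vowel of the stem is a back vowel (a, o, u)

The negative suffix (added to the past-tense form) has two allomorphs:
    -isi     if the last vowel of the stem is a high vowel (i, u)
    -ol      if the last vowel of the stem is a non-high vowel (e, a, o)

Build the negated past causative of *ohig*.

ohigipiisi

The final sound of *ohig* is /g/, which is a non-sibilant consonant, so the causative suffix is -i, giving *ohigi*.
Since the last vowel of the causative form *ohigi* is /i/ (a front vowel), it takes -pi, giving *ohigipi*.
Since the last vowel of the past-tense form *ohigipi* is /i/ (a high vowel), it takes -isi, giving *ohigipiisi*.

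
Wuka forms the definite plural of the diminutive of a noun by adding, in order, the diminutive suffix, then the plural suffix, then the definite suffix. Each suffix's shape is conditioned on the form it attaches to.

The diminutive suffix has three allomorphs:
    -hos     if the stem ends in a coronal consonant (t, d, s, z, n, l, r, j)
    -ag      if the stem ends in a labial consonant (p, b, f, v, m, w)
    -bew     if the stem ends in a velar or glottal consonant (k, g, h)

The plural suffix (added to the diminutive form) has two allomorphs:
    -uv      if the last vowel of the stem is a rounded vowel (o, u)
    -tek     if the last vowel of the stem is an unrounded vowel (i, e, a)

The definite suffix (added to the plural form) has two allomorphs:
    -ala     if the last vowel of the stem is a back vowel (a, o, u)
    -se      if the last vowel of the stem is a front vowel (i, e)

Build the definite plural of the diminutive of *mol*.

The final consonant of *mol* is /l/, which is coronal, so the diminutive suffix is -hos, giving *molhos*.
The last vowel of the diminutive form *molhos* is /o/, which is a rounded vowel, so the plural suffix is -uv, giving *molhosuv*.
The plural form *molhosuv*: last vowel = /u/, a back vowel → -ala → *molhosuvala*.

molhosuvala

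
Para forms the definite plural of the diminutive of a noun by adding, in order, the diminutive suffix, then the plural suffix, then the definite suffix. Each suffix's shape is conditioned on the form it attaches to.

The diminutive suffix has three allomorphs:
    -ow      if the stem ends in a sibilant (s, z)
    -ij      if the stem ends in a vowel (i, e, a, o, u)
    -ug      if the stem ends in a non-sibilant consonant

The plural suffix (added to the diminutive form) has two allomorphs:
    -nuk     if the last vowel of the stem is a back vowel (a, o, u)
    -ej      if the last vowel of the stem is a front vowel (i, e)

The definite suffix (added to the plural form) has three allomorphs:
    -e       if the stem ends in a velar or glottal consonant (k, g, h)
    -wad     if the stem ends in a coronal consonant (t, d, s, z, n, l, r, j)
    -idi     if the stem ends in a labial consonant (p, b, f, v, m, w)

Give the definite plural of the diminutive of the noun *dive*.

The final sound of *dive* is /e/, which is a vowel, so the diminutive suffix is -ij, giving *diveij*.
The diminutive form *diveij*: last vowel = /i/, a front vowel → -ej → *diveijej*.
Since the final consonant of the plural form *diveijej* is /j/ (coronal), it takes -wad, giving *diveijejwad*.

diveijejwad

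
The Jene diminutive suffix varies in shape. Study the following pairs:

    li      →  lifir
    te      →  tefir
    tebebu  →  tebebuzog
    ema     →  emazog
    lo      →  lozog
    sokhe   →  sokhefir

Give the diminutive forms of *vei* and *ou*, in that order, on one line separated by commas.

veifir, ouzog

Looking at the last vowel of each stem: -fir when the last vowel of the stem is a front vowel (*li*, *te*, *sokhe*); -zog when the last vowel of the stem is a back vowel (*tebebu*, *ema*, *lo*).
Since the last vowel of *vei* is /i/ (a front vowel), it takes -fir, giving *veifir*.
The last vowel of *ou* is /u/, which is a back vowel, so the suffix is -zog, giving *ouzog*.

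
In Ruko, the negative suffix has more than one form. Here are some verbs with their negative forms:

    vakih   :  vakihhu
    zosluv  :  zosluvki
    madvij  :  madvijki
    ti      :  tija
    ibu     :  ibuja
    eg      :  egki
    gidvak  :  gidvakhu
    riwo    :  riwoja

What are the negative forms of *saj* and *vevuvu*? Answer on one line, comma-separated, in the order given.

Looking at the final sound of each stem: -hu when the stem ends in a voiceless consonant (*vakih*, *gidvak*); -ki when the stem ends in a voiced consonant (*zosluv*, *madvij*, *eg*); -ja when the stem ends in a vowel (*ti*, *ibu*, *riwo*).
*saj*: final sound = /j/, a voiced consonant → -ki → *sajki*.
*vevuvu* — final sound /u/ (a vowel) → -ja → *vevuvuja*.

sajki, vevuvuja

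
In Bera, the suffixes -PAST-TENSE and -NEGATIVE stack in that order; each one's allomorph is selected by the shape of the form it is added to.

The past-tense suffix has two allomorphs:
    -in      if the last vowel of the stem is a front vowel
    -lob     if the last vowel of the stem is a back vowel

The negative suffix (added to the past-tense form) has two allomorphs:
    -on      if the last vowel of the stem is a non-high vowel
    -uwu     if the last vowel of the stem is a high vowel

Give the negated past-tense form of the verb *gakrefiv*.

*gakrefiv*: last vowel = /i/, a front vowel → -in → *gakrefivin*.
The last vowel of the past-tense form *gakrefivin* is /i/, which is a high vowel, so the negative suffix is -uwu, giving *gakrefivinuwu*.

gakrefivinuwu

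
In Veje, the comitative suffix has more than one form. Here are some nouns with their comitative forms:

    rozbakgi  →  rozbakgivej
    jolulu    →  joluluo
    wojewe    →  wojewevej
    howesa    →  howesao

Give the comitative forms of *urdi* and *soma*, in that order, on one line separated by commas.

urdivej, somao

The pattern is front/back vowel harmony: -vej when the last vowel of the stem is a front vowel (*rozbakgi*, *wojewe*); -o when the last vowel of the stem is a back vowel (*jolulu*, *howesa*).
Since the last vowel of *urdi* is /i/ (a front vowel), it takes -vej, giving *urdivej*.
*soma*: last vowel = /a/, a back vowel → -o → *somao*.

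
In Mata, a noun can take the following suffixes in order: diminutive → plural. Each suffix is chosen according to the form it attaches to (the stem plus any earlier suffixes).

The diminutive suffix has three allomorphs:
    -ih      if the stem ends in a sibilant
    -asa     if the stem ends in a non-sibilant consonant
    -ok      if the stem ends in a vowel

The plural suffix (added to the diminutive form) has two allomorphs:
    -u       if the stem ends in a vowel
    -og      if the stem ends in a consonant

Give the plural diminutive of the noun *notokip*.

notokipasau

*notokip* — final sound /p/ (a non-sibilant consonant) → -asa → *notokipasa*.
The final sound of the diminutive form *notokipasa* is /a/, which is a vowel, so the plural suffix is -u, giving *notokipasau*.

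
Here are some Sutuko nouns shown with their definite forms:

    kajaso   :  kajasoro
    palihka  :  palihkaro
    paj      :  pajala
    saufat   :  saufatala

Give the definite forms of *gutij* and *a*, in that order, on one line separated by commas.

gutijala, aro

Looking at the final sound of each stem: -ala when the stem ends in a consonant (*paj*, *saufat*); -ro when the stem ends in a vowel (*kajaso*, *palihka*).
Since the final sound of *gutij* is /j/ (a consonant), it takes -ala, giving *gutijala*.
The final sound of *a* is /a/, which is a vowel, so the suffix is -ro, giving *aro*.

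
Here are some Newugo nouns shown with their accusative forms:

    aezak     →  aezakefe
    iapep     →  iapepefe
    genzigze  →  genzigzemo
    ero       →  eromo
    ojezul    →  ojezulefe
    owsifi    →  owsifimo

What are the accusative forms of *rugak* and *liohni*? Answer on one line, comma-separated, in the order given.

The alternation tracks the final sound of the stem — -efe when the stem ends in a consonant (*aezak*, *iapep*, *ojezul*); -mo when the stem ends in a vowel (*genzigze*, *ero*, *owsifi*).
*rugak*: final sound = /k/, a consonant → -efe → *rugakefe*.
The final sound of *liohni* is /i/, which is a vowel, so the suffix is -mo, giving *liohnimo*.

rugakefe, liohnimo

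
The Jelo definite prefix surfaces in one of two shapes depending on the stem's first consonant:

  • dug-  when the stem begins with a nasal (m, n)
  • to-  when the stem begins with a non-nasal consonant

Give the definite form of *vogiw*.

Since the first consonant of *vogiw* is /v/ (non-nasal), it takes to-, giving *tovogiw*.

tovogiw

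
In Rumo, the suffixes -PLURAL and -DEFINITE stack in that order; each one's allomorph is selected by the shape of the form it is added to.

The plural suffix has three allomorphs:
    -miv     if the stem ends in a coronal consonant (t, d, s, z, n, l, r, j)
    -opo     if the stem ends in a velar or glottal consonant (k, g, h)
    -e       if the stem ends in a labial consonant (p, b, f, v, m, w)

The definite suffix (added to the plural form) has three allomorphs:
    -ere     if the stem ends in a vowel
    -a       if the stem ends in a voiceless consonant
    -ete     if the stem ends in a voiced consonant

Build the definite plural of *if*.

ifeere

Since the final consonant of *if* is /f/ (labial), it takes -e, giving *ife*.
The plural form *ife* — final sound /e/ (a vowel) → -ere → *ifeere*.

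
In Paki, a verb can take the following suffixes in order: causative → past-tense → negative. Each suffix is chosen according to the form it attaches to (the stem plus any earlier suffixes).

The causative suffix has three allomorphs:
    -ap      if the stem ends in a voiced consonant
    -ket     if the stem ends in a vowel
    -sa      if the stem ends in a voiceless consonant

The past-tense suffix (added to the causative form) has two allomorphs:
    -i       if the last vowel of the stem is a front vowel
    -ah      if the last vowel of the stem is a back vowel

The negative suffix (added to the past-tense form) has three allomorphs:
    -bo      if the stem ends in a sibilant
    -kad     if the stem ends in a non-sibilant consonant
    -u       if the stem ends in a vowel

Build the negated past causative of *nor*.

norapahkad

*nor* — final sound /r/ (a voiced consonant) → -ap → *norap*.
The causative form *norap*: last vowel = /a/, a back vowel → -ah → *norapah*.
The past-tense form *norapah*: final sound = /h/, a non-sibilant consonant → -kad → *norapahkad*.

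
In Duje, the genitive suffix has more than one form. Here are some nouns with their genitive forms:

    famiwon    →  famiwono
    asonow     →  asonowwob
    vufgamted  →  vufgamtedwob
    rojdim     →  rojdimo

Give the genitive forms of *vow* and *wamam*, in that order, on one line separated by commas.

vowwob, wamamo

The alternation tracks the final consonant of the stem — -o when the stem ends in a nasal (*famiwon*, *rojdim*); -wob when the stem ends in a non-nasal consonant (*asonow*, *vufgamted*).
Since the final consonant of *vow* is /w/ (non-nasal), it takes -wob, giving *vowwob*.
Since the final consonant of *wamam* is /m/ (a nasal), it takes -o, giving *wamamo*.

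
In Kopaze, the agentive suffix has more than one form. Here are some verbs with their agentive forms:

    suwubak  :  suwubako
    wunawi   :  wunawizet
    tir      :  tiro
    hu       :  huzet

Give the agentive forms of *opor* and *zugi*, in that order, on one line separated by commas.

oporo, zugizet

The pattern is consonant vs. vowel: -o when the stem ends in a consonant (*suwubak*, *tir*); -zet when the stem ends in a vowel (*wunawi*, *hu*).
The final sound of *opor* is /r/, which is a consonant, so the suffix is -o, giving *oporo*.
The final sound of *zugi* is /i/, which is a vowel, so the suffix is -zet, giving *zugizet*.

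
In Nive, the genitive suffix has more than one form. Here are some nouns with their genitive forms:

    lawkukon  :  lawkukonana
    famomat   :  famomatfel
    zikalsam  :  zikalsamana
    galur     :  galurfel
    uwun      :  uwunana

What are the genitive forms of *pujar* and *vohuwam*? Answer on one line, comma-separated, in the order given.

pujarfel, vohuwamana

The pattern is nasality of the final consonant: -ana when the stem ends in a nasal (*lawkukon*, *zikalsam*, *uwun*); -fel when the stem ends in a non-nasal consonant (*famomat*, *galur*).
*pujar*: final consonant = /r/, non-nasal → -fel → *pujarfel*.
*vohuwam* — final consonant /m/ (a nasal) → -ana → *vohuwamana*.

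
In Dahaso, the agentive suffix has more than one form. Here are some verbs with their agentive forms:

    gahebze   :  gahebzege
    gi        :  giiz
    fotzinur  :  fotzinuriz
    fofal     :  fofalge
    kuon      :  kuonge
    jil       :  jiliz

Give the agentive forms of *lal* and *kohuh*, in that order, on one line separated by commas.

The alternation tracks the last vowel of the stem — -iz when the last vowel of the stem is a high vowel (*gi*, *fotzinur*, *jil*); -ge when the last vowel of the stem is a non-high vowel (*gahebze*, *fofal*, *kuon*).
*lal*: last vowel = /a/, a non-high vowel → -ge → *lalge*.
The last vowel of *kohuh* is /u/, which is a high vowel, so the suffix is -iz, giving *kohuhiz*.

lalge, kohuhiz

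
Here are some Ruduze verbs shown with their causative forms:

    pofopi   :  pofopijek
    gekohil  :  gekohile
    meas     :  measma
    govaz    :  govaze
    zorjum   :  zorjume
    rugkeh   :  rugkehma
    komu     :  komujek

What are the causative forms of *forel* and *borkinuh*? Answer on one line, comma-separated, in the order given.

forele, borkinuhma

Looking at the final sound of each stem: -ma when the stem ends in a voiceless consonant (*meas*, *rugkeh*); -e when the stem ends in a voiced consonant (*gekohil*, *govaz*, *zorjum*); -jek when the stem ends in a vowel (*pofopi*, *komu*).
Since the final sound of *forel* is /l/ (a voiced consonant), it takes -e, giving *forele*.
Since the final sound of *borkinuh* is /h/ (a voiceless consonant), it takes -ma, giving *borkinuhma*.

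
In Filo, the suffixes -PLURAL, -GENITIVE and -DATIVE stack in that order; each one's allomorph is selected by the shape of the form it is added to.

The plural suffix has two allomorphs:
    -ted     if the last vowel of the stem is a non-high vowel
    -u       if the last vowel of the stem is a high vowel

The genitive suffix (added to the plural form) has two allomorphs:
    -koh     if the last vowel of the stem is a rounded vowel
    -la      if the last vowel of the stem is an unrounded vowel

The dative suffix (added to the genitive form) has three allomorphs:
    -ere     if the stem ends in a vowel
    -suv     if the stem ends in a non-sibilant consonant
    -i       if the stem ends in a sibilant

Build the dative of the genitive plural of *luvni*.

luvniukohsuv

*luvni*: last vowel = /i/, a high vowel → -u → *luvniu*.
Since the last vowel of the plural form *luvniu* is /u/ (a rounded vowel), it takes -koh, giving *luvniukoh*.
The final sound of the genitive form *luvniukoh* is /h/, which is a non-sibilant consonant, so the dative suffix is -suv, giving *luvniukohsuv*.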